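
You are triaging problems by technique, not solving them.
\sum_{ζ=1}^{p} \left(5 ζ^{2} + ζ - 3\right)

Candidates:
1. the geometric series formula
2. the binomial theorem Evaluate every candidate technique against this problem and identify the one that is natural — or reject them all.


Method: no special technique — this is bookkeeping, not technique: standard formulas for sums of constant-multiple powers of ζ apply termwise.
- the geometric series formula: the term-to-term ratio changes with the index, so the geometric formula cannot close it.
- the binomial theorem: the terms do not reassemble into a binomial power.


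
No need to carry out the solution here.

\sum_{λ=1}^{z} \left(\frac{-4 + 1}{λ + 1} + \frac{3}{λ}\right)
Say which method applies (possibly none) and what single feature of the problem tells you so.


Diagnosis: telescoping — a difference of consecutive values of one function (\frac{3}{λ} at one index and the next) — telescoping by construction.


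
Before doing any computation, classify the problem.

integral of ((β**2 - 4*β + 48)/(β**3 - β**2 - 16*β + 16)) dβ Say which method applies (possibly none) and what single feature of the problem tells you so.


Technique: partial fractions — once β**3 - β**2 - 16*β + 16 is factored, each root contributes a simple-fraction term; integrate them one at a time.


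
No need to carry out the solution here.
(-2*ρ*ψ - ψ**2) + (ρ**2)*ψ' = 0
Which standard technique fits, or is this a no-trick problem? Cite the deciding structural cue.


Technique: the homogeneous substitution — the slope's numerator and denominator have matching total degree, so it depends only on ψ/ρ and the ratio substitution collapses it. Rearranged, this also fits the Bernoulli template directly; the homogeneous substitution reads the structure without the rearrangement.


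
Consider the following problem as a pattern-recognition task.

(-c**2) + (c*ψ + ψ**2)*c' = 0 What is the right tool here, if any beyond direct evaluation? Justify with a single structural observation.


Best approach: the homogeneous substitution — the slope is degree-zero homogeneous: the ratio substitution v = c/ψ collapses it. This can also be massaged into Bernoulli form (the roles of the variables may need exchanging); the homogeneous substitution avoids that setup.


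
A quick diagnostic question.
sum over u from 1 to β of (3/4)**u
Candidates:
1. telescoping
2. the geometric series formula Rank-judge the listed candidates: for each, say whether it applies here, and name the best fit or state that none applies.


Method: the geometric series formula — each term is 3/4 times the previous one, so the geometric-series formula applies directly.
- telescoping — as presented, consecutive terms share no shifted copy to cancel against — no rewrite is on display to change that.
- the geometric series formula: yes, a natural case for it.


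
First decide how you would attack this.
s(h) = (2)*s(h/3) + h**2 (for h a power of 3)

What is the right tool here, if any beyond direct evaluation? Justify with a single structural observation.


Technique: the master substitution — a divide-and-conquer shape: argument h/3, so change variables with h = 3^m and solve the linear version.


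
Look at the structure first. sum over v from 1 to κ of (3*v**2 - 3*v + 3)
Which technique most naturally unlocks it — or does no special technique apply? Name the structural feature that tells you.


Verdict: no special technique — the summand is a plain polynomial in v (expanding first if it arrives factored); standard power-sum formulas evaluate it term by term.


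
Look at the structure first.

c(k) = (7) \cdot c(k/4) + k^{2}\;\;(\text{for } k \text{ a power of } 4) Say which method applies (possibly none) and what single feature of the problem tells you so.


Method: the master substitution — the argument shrinks by the factor 4, so measure the index on a logarithmic scale and the recursion becomes a shift.


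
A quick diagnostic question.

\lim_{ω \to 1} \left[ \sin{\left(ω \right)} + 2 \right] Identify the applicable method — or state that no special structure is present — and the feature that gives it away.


Method: no special technique — the expression is continuous at 1 — substitute and evaluate; no indeterminate form appears.


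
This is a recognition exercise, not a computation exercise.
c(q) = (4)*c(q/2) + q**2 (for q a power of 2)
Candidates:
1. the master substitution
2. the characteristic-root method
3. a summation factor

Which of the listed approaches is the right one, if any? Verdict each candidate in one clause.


Technique: the master substitution — the argument contracts 2-fold per step: reindex q exponentially and solve the linear recurrence in the new index.
- the master substitution: yes, a natural case for it.
- the characteristic-root method: a divided-index call is not the fixed-shift linear shape that characteristic roots solve.
- a summation factor — the recursion divides its index rather than shifting it — there is no previous-term chain for a summation factor to telescope.


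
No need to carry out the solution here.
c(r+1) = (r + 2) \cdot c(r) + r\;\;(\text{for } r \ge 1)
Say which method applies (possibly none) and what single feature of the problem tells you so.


Verdict: a summation factor — an index-dependent multiplier r + 2 rules out characteristic roots; a summation factor converts it to a pure difference.


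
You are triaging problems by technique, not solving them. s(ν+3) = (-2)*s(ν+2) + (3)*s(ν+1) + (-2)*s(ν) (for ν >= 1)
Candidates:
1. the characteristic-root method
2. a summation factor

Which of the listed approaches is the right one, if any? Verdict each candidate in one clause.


Verdict: the characteristic-root method — try a geometric ansatz r^ν: constant coefficients turn the recurrence into one polynomial equation in r.
- the characteristic-root method — yes — fits the structure here.
- a summation factor — a summation factor telescopes one-step recursions; this one carries higher-order memory.


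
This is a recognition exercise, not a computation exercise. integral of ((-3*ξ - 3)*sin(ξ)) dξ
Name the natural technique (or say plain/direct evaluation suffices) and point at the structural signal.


Verdict: integration by parts — -3*ξ - 3 dies after finitely many derivatives while sin(ξ) cycles under integration — the tabular/parts setup.


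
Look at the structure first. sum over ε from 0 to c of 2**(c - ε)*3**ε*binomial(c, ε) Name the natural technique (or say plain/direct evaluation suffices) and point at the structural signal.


Method: the binomial theorem — the binomial coefficients weight matched powers of 3 and 2, which is exactly the expansion of a binomial power.


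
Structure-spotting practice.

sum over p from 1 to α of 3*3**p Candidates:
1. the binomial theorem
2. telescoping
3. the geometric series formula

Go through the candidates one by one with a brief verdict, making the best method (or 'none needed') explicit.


Best approach: the geometric series formula — each summand is the previous one scaled by 3; that constant multiplier is itself the geometric structure.
- the binomial theorem — no binomial coefficients pair with matched powers.
- telescoping — the summand is not presented as a shifted difference — a telescoping rewrite may exist, but the displayed structure does not offer one.
- the geometric series formula: applicable, and directly so.


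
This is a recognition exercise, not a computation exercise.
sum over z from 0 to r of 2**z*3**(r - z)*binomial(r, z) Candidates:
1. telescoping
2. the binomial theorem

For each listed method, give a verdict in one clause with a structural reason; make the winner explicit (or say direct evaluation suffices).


Diagnosis: the binomial theorem — the binomial coefficients weight matched powers of 2 and 3, which is exactly the expansion of a binomial power.
- telescoping — neither a shifted-difference shape nor integer-spaced poles are present.
- the binomial theorem: applies; the problem has the shape this method handles.


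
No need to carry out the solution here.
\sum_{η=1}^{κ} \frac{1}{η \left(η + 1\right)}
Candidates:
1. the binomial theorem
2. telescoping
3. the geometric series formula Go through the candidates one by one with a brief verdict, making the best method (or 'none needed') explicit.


Diagnosis: telescoping — rewrite \frac{1}{η \left(η + 1\right)} as simple fractions and successive terms eat each other — only the edges survive.
- the binomial theorem: there is no sum-raised-to-a-power identity hiding in these terms.
- telescoping: yes — fits the structure here.
- the geometric series formula — there is no constant term-to-term ratio.


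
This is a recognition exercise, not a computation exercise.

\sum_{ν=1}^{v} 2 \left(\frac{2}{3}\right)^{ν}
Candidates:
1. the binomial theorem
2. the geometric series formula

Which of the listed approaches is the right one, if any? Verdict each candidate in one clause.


Technique: the geometric series formula — each term is \frac{2}{3} times the previous one, so the geometric-series formula applies directly.
- the binomial theorem: the terms do not reassemble into a binomial power.
- the geometric series formula — yes, a natural case for it.


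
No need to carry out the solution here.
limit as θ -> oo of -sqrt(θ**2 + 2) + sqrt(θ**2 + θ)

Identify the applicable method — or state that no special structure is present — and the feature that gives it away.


Diagnosis: conjugate multiplication — the ∞ − ∞ radical form is the exact trigger for the conjugate maneuver.


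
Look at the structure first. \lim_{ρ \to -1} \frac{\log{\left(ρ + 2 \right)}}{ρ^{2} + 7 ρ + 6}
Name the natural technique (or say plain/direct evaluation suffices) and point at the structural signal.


Technique: l'Hôpital's rule (0/0) — the 0/0 form at -1 is the signature situation for l'Hôpital's rule. The standard small-argument limits would also carry it; the rule is the systematic route.


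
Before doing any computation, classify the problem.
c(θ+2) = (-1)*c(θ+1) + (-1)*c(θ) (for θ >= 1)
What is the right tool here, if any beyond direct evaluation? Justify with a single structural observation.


Best approach: the characteristic-root method — this is the constant-coefficient homogeneous case — the whole solution in θ reduces to a polynomial's roots.


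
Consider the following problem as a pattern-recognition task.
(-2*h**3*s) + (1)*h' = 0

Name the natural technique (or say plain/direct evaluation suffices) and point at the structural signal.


Verdict: separation of variables — all dependence on the two variables factors apart, the defining separable shape.


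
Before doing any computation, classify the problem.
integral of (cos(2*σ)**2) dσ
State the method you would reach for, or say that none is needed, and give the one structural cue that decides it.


Technique: a trigonometric identity — cos(2*σ)**2 carries an even exponent — trade it for double-angle cosines before integrating.


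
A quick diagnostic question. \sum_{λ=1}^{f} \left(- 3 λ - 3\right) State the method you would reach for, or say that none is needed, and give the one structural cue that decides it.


Best approach: no special technique — the sum is polynomial through and through; closed forms for each power of λ finish it directly.


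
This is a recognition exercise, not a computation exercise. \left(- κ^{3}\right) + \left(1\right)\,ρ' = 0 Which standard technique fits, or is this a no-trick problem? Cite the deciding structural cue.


Verdict: no special technique — the slope is a pure function of κ; integrate both sides and be done.


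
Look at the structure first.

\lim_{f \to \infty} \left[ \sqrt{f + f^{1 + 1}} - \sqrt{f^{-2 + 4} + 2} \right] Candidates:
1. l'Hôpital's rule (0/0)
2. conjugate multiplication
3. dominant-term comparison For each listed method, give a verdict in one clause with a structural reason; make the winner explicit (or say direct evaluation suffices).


Technique: conjugate multiplication — neither \sqrt{f + f^{1 + 1}} nor \sqrt{f^{-2 + 4} + 2} converges alone, so rewrite their difference as a conjugate-rationalized quotient first.
- l'Hôpital's rule (0/0) — no quotient structure at all: the clash is ∞ minus ∞, which rationalizing converts into a tractable ratio.
- conjugate multiplication: applicable, and directly so.
- dominant-term comparison — no dominant power emerges to decide the limit by degree comparison.


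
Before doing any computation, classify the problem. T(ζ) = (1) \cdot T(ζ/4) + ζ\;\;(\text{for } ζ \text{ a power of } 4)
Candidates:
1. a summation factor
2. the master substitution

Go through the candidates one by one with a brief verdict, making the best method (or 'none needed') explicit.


Method: the master substitution — treat m = log base 4 of ζ as the new clock: one recursion step advances m by one while ζ scales by 4.
- a summation factor: the recursion divides its index rather than shifting it — there is no previous-term chain for a summation factor to telescope.
- the master substitution — yes — fits the structure here.


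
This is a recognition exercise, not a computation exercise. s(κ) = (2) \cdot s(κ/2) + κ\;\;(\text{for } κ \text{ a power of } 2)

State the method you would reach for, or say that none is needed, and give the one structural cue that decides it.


Method: the master substitution — the argument shrinks by the factor 2, so measure the index on a logarithmic scale and the recursion becomes a shift.


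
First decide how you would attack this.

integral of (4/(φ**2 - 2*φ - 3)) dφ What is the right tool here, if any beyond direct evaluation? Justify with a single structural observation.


Best approach: partial fractions — break φ**2 - 2*φ - 3 into its roots and the integral splits into logarithm-sized bites.


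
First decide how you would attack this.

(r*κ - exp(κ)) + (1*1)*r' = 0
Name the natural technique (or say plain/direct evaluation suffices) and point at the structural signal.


Verdict: a linear integrating factor — arrange it as r' + κ·r = (the forcing term) and the integrating factor does the rest.


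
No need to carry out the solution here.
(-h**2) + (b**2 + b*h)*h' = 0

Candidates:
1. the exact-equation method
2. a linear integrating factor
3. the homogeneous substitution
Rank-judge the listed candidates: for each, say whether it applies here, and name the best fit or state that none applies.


Verdict: the homogeneous substitution — the slope's numerator and denominator share total degree; set v = h/b and the equation drops to separable form. A Bernoulli-style rewrite — possibly after exchanging which variable is treated as dependent — would work as well; the homogeneous substitution is the more immediate reading here.
- the exact-equation method: exactness fails on the nose — the mixed partials do not match.
- a linear integrating factor: the unknown enters nonlinearly (through a power, a denominator, or a transcendental function), which the linear integrating-factor recipe cannot absorb as-is — any repair would come from a preliminary substitution, not the factor.
- the homogeneous substitution — a fit — the right tool for this form.


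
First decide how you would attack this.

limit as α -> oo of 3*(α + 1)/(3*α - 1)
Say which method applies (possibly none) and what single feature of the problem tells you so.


Technique: dominant-term comparison — divide by the highest power of α present: lower-order terms vanish and the dominant ratio remains. Differentiating the expression as a single quotient would eventually settle it as well; matching dominant growth settles it immediately.


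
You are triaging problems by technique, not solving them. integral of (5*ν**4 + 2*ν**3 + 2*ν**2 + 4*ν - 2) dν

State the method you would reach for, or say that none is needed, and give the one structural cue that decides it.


Verdict: no special technique — nothing composite, nothing rational, nothing trigonometric — each constant-multiple power of ν integrates by the power rule alone.


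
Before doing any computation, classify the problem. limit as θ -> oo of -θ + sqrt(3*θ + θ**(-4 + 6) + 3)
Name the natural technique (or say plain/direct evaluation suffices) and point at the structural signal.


Technique: conjugate multiplication — two divergent pieces with a minus sign between them and a radical in the mix: rationalize sqrt(3*θ + θ**(-4 + 6) + 3) - θ before any limit law applies.


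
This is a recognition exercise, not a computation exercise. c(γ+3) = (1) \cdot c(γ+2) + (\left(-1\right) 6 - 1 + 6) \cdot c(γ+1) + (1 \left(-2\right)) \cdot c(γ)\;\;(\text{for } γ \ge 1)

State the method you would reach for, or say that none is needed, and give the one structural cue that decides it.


Verdict: the characteristic-root method — constant coefficients and linearity mean the ansatz r^γ reduces it to solving the characteristic polynomial.


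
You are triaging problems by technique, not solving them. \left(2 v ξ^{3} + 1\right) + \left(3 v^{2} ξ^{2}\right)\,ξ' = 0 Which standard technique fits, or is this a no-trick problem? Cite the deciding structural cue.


Technique: the exact-equation method — the mixed-partials test passes for 2 v ξ^{3} + 1 and 3 v^{2} ξ^{2}, so a potential function exists as presented.


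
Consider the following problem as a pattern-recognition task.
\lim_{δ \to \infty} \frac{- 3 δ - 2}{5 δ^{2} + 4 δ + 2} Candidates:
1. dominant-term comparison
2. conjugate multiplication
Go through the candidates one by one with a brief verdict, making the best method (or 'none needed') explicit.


Diagnosis: dominant-term comparison — at large δ only the top-degree terms survive; compare the leading terms and the limit falls out.
- dominant-term comparison: yes — fits the structure here.
- conjugate multiplication: there are no radicals in tension whose conjugate would simplify matters.


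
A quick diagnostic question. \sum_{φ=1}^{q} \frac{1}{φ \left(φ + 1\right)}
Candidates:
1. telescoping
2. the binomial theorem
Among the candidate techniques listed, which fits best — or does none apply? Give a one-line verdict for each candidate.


Method: telescoping — the summand \frac{1}{φ \left(φ + 1\right)} decomposes into fractions whose poles differ by an integer shift — the series collapses.
- telescoping: yes — fits the structure here.
- the binomial theorem — no binomial coefficients pair with matched powers.


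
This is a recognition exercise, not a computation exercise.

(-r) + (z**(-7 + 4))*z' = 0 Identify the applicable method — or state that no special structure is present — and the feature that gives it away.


Technique: separation of variables — one side of the product carries the independent variable, the other the unknown — the textbook separation shape. The cross-partial test also passes here (vacuously, each side single-variable); the potential-function route would work, separation is simply more immediate.


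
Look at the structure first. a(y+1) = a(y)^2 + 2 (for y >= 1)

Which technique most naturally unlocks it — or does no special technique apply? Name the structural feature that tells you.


Diagnosis: no special technique — the update rule curves (it is not linear in the unknown sequence), so no superposition-based closed form attaches — iterate or study it directly.


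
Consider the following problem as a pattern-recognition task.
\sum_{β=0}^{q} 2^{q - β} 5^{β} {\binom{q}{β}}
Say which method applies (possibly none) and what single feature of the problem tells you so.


Technique: the binomial theorem — the binomial coefficients weight matched powers of 5 and 2, which is exactly the expansion of a binomial power.


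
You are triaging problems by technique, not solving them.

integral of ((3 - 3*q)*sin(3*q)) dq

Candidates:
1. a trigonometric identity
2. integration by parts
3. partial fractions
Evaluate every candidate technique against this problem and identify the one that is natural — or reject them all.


Diagnosis: integration by parts — differentiate 3 - 3*q, integrate sin(3*q): each pass lowers the polynomial degree, so parts terminates.
- a trigonometric identity — the trigonometric factor has no even power to reduce and no cross-frequency product to convert — the standard power-reduction and product-to-sum identities do not engage it.
- integration by parts: yes — fits the structure here.
- partial fractions: the expression is not a ratio of polynomials that decomposes further.


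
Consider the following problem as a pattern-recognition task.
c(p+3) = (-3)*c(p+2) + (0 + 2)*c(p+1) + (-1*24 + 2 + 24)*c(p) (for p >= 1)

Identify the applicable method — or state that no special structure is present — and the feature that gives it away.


Method: the characteristic-root method — shift-invariance with fixed coefficients calls for exponential trials; the characteristic polynomial finds every r^p.


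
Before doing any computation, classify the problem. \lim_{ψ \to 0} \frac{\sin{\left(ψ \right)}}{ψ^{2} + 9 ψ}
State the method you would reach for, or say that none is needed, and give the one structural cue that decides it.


Technique: l'Hôpital's rule (0/0) — numerator and denominator both vanish at 0 — a genuine 0/0 form, which is exactly when l'Hôpital applies. Known elementary limits would finish this too — the rule just bypasses the case analysis.


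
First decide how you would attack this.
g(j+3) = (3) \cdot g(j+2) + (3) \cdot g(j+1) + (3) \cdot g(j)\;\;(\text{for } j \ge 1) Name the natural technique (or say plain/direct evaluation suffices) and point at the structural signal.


Verdict: the characteristic-root method — no index-dependence in the weights and nothing inhomogeneous: classic characteristic-equation setup.


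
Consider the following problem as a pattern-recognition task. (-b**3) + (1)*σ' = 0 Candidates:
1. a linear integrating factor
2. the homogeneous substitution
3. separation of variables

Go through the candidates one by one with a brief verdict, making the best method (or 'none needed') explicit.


Best approach: no special technique — the slope is a function of b alone, so integrate both sides directly.
- a linear integrating factor — with the unknown absent the integrating factor is a formality; direct integration is the working structure.
- the homogeneous substitution — the slope is not a function of the ratio of the variables alone.
- separation of variables — any separation here is vacuous (nothing depends on the unknown); direct integration is the honest label.


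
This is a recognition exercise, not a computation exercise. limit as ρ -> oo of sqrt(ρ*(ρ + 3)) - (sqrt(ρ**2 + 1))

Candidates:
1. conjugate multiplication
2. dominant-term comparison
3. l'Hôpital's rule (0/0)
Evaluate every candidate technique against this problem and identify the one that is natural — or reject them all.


Method: conjugate multiplication — the ∞ − ∞ radical form is the exact trigger for the conjugate maneuver.
- conjugate multiplication: yes — fits the structure here.
- dominant-term comparison: this limit is not decided by comparing leading-term growth at infinity.
- l'Hôpital's rule (0/0) — the expression is a difference driving to ∞ − ∞, not a 0/0 quotient — there is no ratio for the rule to differentiate.


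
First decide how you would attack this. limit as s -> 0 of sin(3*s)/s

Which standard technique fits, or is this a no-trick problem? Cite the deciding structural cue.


Diagnosis: l'Hôpital's rule (0/0) — the 0/0 form at 0 is the signature situation for l'Hôpital's rule. Known elementary limits would finish this too — the rule just bypasses the case analysis.


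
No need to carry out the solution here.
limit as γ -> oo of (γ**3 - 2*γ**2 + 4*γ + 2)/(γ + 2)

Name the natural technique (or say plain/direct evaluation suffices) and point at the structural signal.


Method: dominant-term comparison — growth-rate triage: the leading powers of γ decide the limit, everything else is noise. l'Hôpital's at-infinity variant applies to the expression viewed as a single quotient; the leading-term comparison is the direct route.


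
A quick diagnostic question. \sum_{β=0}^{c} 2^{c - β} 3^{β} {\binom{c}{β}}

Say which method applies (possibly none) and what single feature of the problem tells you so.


Best approach: the binomial theorem — the binomial coefficients weight matched powers of 3 and 2, which is exactly the expansion of a binomial power.


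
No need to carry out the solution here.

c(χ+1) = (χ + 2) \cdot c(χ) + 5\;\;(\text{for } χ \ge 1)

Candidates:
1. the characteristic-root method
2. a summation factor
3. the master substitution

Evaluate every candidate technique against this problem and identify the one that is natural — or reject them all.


Diagnosis: a summation factor — normalize by the running product of χ + 2: the left side becomes a difference, and differences sum.
- the characteristic-root method — an index-dependent weight blocks the pure exponential ansatz.
- a summation factor: a fit — the right tool for this form.
- the master substitution — there is no divide-the-index recursive argument.


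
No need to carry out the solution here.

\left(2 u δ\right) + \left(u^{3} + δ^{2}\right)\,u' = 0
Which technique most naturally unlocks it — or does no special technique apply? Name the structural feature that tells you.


Verdict: the exact-equation method — 2 u δ and u^{3} + δ^{2} pass the exactness check on the nose, so no integrating factor in δ or u is needed at all.


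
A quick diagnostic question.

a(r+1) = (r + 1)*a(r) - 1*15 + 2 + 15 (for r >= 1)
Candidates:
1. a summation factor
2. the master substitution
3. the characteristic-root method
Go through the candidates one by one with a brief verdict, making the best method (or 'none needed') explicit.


Verdict: a summation factor — one step of memory with a weight r + 1 that changes as the index grows — the summation-factor construction is built for this.
- a summation factor — a fit — the right tool for this form.
- the master substitution — with no divided-index recursive call, reindexing by powers of a base buys nothing.
- the characteristic-root method: an index-dependent weight blocks the pure exponential ansatz.


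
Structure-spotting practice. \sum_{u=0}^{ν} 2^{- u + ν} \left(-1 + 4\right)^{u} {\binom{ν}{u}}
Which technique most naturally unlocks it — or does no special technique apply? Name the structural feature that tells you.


Diagnosis: the binomial theorem — the summand is term u of a binomial expansion in (-1 + 4) and 2; the whole sum is a single power.


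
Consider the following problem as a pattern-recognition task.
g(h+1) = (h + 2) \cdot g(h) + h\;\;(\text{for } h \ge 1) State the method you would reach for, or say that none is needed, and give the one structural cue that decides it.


Best approach: a summation factor — an index-dependent multiplier h + 2 rules out characteristic roots; a summation factor converts it to a pure difference.


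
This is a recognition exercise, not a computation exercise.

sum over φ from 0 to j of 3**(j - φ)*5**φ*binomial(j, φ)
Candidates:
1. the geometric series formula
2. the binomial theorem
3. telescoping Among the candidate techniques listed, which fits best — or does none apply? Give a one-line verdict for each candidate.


Diagnosis: the binomial theorem — binomial coefficients against complementary powers of 5 and 3: recognize the binomial expansion and resum.
- the geometric series formula: no single multiplier carries one term to the next throughout the sum.
- the binomial theorem — applicable, and directly so.
- telescoping: the summand is not presented as a shifted difference — a telescoping rewrite may exist, but the displayed structure does not offer one.


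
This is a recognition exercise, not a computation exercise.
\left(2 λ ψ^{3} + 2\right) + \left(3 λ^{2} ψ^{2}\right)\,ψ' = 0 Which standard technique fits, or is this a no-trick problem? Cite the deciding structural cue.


Best approach: the exact-equation method — this form is already the differential of something: the matching mixed partials of 2 λ ψ^{3} + 2 and 3 λ^{2} ψ^{2} prove it.


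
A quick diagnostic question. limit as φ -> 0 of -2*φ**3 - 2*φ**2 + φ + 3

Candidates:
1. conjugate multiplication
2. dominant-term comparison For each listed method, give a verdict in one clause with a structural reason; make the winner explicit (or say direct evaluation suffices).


Diagnosis: no special technique — nothing blocks direct substitution at 0: plug in and finish.
- conjugate multiplication: rationalization has no target — no divergent radical difference appears.
- dominant-term comparison: this limit is not decided by comparing leading-term growth at infinity.


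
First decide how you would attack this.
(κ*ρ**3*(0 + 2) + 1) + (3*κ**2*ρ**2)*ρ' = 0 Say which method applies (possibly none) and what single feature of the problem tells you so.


Verdict: the exact-equation method — because the two cross partials coincide, the form is conservative as written — recover its potential in (κ, ρ).


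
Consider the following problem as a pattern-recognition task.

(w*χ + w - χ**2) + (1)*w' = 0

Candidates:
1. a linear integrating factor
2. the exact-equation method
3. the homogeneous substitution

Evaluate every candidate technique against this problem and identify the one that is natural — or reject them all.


Best approach: a linear integrating factor — linear in the unknown with genuine forcing: multiply through by the exponential of the integrated coefficient and the left side closes into one derivative.
- a linear integrating factor: yes, a natural case for it.
- the exact-equation method: the cross partial derivatives disagree, so no single potential exists.
- the homogeneous substitution: the slope changes under joint rescaling, failing the degree-zero test.


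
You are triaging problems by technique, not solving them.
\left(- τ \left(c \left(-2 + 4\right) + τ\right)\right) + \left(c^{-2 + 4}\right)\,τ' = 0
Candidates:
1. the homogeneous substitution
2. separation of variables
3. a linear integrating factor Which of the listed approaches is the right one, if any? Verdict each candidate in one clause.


Verdict: the homogeneous substitution — the slope's numerator and denominator have matching total degree, so it depends only on τ/c and the ratio substitution collapses it. A Bernoulli rewrite works here as the equation stands — the homogeneous substitution is the more immediate reading.
- the homogeneous substitution: yes, a natural case for it.
- separation of variables: the two dependences are entangled, not a clean product of one-variable pieces.
- a linear integrating factor: the unknown enters nonlinearly (through a power, a denominator, or a transcendental function), which the linear integrating-factor recipe cannot absorb as-is — any repair would come from a preliminary substitution, not the factor.


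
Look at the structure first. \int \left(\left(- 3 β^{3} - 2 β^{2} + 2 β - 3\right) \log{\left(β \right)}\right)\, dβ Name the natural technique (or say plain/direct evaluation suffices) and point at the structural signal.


Method: integration by parts — the logarithm \log{\left(β \right)} wants to be differentiated, not integrated; parts makes that legal.


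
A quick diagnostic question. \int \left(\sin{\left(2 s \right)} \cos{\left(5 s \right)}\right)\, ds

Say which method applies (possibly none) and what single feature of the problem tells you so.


Method: a trigonometric identity — the identity turns \sin{\left(2 s \right)} \cos{\left(5 s \right)} into two lone cosines/sines, each trivially integrable.


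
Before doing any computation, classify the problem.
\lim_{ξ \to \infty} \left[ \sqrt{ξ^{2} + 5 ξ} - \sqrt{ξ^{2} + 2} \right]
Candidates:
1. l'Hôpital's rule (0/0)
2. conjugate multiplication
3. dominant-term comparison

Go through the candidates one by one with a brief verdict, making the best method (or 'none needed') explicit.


Verdict: conjugate multiplication — neither \sqrt{ξ^{2} + 5 ξ} nor \sqrt{ξ^{2} + 2} converges alone, so rewrite their difference as a conjugate-rationalized quotient first.
- l'Hôpital's rule (0/0) — substitution produces ∞ − ∞ rather than a vanishing quotient; the rule needs a 0/0 ratio to act on.
- conjugate multiplication: applies; the problem has the shape this method handles.
- dominant-term comparison: this limit is not decided by comparing leading-term growth at infinity.


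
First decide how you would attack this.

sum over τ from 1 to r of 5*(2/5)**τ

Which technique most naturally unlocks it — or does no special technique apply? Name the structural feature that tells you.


Verdict: the geometric series formula — consecutive terms stand in a fixed index-free ratio — the geometric sum formula closes it.


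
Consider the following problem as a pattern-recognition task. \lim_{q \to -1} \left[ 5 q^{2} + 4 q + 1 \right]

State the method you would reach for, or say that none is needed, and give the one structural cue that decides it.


Method: no special technique — the expression is continuous at the evaluation point — substitute directly; no indeterminate form appears.


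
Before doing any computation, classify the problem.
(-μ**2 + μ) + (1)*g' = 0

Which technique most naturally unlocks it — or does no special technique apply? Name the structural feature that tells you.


Technique: no special technique — the slope is a function of μ alone, so integrate both sides directly.


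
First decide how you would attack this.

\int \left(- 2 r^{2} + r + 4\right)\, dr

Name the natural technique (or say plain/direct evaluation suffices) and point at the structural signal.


Best approach: no special technique — a term-by-term power-rule job in r; no substitution or rearrangement earns its keep here.


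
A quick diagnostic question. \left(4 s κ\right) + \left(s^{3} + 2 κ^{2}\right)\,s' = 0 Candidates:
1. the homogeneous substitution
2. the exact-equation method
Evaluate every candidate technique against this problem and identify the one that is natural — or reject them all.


Diagnosis: the exact-equation method — this form is already the differential of something: the matching mixed partials of 4 s κ and s^{3} + 2 κ^{2} prove it.
- the homogeneous substitution — the slope does not depend on the ratio of the variables alone.
- the exact-equation method — a fit — the right tool for this form.


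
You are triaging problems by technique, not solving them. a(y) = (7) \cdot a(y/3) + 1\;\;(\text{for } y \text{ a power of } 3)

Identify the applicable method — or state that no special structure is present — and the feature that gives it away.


Best approach: the master substitution — the argument contracts 3-fold per step: reindex y exponentially and solve the linear recurrence in the new index.


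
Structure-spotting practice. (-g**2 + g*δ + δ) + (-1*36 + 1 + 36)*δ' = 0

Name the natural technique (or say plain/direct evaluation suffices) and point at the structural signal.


Diagnosis: a linear integrating factor — the unknown enters only to the first power against a nonzero forcing term — the integrating-factor template applies directly.


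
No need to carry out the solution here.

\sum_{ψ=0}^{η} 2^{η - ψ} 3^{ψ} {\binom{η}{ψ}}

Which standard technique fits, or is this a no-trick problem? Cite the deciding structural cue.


Verdict: the binomial theorem — {\binom{η}{ψ}} weighting matched powers of 3 and 2 is the expanded form of (3 + 2)^η — fold it back up.


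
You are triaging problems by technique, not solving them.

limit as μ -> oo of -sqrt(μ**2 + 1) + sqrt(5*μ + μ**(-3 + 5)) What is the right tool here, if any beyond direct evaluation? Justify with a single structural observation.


Technique: conjugate multiplication — an infinity-minus-infinity difference with a surviving radical — multiply by the conjugate to cancel the divergence.


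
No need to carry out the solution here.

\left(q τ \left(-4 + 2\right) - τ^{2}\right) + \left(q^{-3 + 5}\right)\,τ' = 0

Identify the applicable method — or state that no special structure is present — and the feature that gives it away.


Diagnosis: the homogeneous substitution — the slope's numerator and denominator share total degree; set v = τ/q and the equation drops to separable form. A Bernoulli substitution is a fair alternative on this equation directly; the homogeneous reading takes it as given.


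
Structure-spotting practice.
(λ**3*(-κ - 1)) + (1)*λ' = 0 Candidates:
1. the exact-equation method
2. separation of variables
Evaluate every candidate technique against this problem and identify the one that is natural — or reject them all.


Method: separation of variables — one side of the product carries the independent variable, the other the unknown — the textbook separation shape.
- the exact-equation method — no potential function has this form as its differential, as written.
- separation of variables: a fit — the right tool for this form.


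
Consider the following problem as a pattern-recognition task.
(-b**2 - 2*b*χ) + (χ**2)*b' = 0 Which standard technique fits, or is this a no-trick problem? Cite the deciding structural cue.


Method: the homogeneous substitution — solved for the derivative, the right side is unchanged under scaling χ and b together — it depends only on the ratio b/χ, so substitute a single ratio variable. Rearranged, this also fits the Bernoulli template directly; the homogeneous substitution reads the structure without the rearrangement.


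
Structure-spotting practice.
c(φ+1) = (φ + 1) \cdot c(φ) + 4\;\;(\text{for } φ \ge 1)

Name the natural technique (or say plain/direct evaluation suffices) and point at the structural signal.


Verdict: a summation factor — an index-dependent multiplier φ + 1 rules out characteristic roots; a summation factor converts it to a pure difference.


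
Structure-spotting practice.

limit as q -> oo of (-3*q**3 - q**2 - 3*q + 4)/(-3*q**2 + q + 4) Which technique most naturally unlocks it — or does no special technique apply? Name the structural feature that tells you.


Technique: dominant-term comparison — divide by the highest power of q present: lower-order terms vanish and the dominant ratio remains. As a single quotient, the ∞/∞ shape would yield to repeated differentiation as well — the growth comparison gets there in one look.


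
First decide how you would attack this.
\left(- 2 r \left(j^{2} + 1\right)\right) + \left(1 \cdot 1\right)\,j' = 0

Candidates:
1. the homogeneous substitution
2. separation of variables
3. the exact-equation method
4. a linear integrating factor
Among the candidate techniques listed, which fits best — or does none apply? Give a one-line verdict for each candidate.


Verdict: separation of variables — all dependence on the two variables factors apart, the defining separable shape.
- the homogeneous substitution: the ratio of the variables does not determine the slope.
- separation of variables: applicable, and directly so.
- the exact-equation method — the mixed partial derivatives differ, so the left side is not a total differential.
- a linear integrating factor: a nonlinear term in the unknown puts this outside the integrating-factor template.


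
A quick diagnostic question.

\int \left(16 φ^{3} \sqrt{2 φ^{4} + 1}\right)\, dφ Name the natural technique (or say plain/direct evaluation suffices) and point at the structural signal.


Method: u-substitution — viewed as a product, the integrand is a composition evaluated at 2 φ^{4} + 1 times (a constant multiple of) that inner expression's derivative, so u = 2 φ^{4} + 1 makes it elementary.
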